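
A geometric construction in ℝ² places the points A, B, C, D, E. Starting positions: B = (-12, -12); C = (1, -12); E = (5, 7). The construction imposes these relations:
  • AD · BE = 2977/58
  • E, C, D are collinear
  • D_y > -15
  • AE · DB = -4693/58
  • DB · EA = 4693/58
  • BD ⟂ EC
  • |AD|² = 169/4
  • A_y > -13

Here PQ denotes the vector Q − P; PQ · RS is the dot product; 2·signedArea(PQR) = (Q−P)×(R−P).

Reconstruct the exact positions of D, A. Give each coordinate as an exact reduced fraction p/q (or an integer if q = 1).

1. D_x = 13/29  [E, C, D are collinear ∩ BD ⟂ EC]
2. D_y = -424/29  [E, C, D are collinear ∩ BD ⟂ EC]
   → D = (13/29, -424/29)
3. A_x = -11/2  [AD · BE = 2977/58 ∩ AE · DB = -4693/58]
4. A_y = -12  [AD · BE = 2977/58 ∩ AE · DB = -4693/58]
   → A = (-11/2, -12)

A = (-11/2, -12)
D = (13/29, -424/29)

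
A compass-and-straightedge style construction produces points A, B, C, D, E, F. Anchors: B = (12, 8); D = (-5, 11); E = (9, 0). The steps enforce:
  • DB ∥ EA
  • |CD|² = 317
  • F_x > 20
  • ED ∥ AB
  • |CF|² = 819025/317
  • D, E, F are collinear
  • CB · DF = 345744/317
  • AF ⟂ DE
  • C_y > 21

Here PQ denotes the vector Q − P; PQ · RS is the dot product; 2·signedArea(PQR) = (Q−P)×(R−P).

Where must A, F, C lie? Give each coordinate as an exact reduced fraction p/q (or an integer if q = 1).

1. A_x = 26  [ED ∥ AB ∩ DB ∥ EA]
2. A_y = -3  [ED ∥ AB ∩ DB ∥ EA]
   → A = (26, -3)
3. F_x = 6647/317  [D, E, F are collinear ∩ AF ⟂ DE]
4. F_y = -2981/317  [D, E, F are collinear ∩ AF ⟂ DE]
   → F = (6647/317, -2981/317)
5. C_x = -19  [line -8232/317·x + 6468/317·y + -298704/317 = 0 ∩ |CD|² = 317]
6. C_y = 22  [line -8232/317·x + 6468/317·y + -298704/317 = 0 ∩ |CD|² = 317]
   → C = (-19, 22)

A = (26, -3)
C = (-19, 22)
F = (6647/317, -2981/317)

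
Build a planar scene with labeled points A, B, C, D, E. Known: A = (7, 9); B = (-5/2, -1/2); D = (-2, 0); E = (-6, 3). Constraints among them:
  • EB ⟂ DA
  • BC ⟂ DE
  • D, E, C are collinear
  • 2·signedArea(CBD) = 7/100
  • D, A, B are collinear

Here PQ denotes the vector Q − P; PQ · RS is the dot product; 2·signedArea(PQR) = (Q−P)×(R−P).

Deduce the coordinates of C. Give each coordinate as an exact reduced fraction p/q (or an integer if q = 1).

C = (-52/25, 3/50)

1. C_x = -52/25  [D, E, C are collinear ∩ BC ⟂ DE]
2. C_y = 3/50  [D, E, C are collinear ∩ BC ⟂ DE]
   → C = (-52/25, 3/50)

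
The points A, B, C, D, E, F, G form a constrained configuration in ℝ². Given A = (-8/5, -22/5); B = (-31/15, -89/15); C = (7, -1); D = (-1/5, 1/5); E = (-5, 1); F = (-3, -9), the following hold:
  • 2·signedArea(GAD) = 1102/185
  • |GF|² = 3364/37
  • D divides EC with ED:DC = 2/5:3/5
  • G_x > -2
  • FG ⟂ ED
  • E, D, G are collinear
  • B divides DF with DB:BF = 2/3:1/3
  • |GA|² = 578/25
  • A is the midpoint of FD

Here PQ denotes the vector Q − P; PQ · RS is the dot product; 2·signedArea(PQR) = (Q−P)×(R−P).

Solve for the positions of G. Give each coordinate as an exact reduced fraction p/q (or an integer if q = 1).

1. G_x = -53/37  [E, D, G are collinear ∩ FG ⟂ ED]
2. G_y = 15/37  [E, D, G are collinear ∩ FG ⟂ ED]
   → G = (-53/37, 15/37)

G = (-53/37, 15/37)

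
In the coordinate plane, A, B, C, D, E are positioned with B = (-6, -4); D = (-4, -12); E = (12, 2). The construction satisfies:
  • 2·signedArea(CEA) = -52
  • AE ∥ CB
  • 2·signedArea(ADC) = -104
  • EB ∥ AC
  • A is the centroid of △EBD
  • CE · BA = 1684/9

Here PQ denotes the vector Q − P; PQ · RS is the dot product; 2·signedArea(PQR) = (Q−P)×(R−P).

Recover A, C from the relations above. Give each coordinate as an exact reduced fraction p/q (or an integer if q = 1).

A = (2/3, -14/3)
C = (-52/3, -32/3)

1. A_x = 2/3  [A is the centroid of △EBD]
2. A_y = -14/3  [A is the centroid of △EBD]
   → A = (2/3, -14/3)
3. C_x = -52/3  [AE ∥ CB ∩ EB ∥ AC]
4. C_y = -32/3  [AE ∥ CB ∩ EB ∥ AC]
   → C = (-52/3, -32/3)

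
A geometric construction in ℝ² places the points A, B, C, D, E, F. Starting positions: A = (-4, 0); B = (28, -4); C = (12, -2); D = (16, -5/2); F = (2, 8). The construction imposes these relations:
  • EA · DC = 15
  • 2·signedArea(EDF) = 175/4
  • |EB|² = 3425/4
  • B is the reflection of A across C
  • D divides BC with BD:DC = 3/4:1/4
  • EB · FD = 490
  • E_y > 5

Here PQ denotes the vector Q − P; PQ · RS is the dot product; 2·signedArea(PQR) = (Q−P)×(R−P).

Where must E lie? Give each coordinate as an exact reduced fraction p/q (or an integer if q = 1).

E = (1/2, 6)

1. E_x = 1/2  [EB · FD = 490 ∩ EA · DC = 15]
2. E_y = 6  [EB · FD = 490 ∩ EA · DC = 15]
   → E = (1/2, 6)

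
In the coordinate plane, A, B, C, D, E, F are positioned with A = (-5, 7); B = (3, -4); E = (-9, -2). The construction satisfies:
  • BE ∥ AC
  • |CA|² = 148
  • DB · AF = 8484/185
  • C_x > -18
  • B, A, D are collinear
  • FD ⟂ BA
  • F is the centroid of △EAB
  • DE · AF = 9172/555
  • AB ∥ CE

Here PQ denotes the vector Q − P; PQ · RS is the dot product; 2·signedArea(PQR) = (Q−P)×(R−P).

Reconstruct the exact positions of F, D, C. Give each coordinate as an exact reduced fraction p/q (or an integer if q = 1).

C = (-17, 9)
D = (-253/185, 371/185)
F = (-11/3, 1/3)

1. F_x = -11/3  [F is the centroid of △EAB]
2. F_y = 1/3  [F is the centroid of △EAB]
   → F = (-11/3, 1/3)
3. D_x = -253/185  [B, A, D are collinear ∩ FD ⟂ BA]
4. D_y = 371/185  [B, A, D are collinear ∩ FD ⟂ BA]
   → D = (-253/185, 371/185)
5. C_x = -17  [AB ∥ CE ∩ BE ∥ AC]
6. C_y = 9  [AB ∥ CE ∩ BE ∥ AC]
   → C = (-17, 9)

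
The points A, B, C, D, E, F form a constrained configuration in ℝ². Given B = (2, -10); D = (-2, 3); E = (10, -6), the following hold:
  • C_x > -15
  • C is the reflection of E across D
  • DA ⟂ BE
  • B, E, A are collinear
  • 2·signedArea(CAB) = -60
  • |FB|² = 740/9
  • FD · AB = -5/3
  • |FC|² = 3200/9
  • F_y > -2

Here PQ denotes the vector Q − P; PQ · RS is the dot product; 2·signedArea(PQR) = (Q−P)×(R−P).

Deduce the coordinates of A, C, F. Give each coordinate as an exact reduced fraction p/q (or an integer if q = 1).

A = (4, -9)
C = (-14, 12)
F = (-2/3, -4/3)

1. A_x = 4  [B, E, A are collinear ∩ DA ⟂ BE]
2. A_y = -9  [B, E, A are collinear ∩ DA ⟂ BE]
   → A = (4, -9)
3. C_x = -14  [C is the reflection of E across D]
4. C_y = 12  [C is the reflection of E across D]
   → C = (-14, 12)
5. F_x = -2/3  [line 2·x + 1·y + 8/3 = 0 ∩ |FB|² = 740/9]
6. F_y = -4/3  [line 2·x + 1·y + 8/3 = 0 ∩ |FB|² = 740/9]
   → F = (-2/3, -4/3)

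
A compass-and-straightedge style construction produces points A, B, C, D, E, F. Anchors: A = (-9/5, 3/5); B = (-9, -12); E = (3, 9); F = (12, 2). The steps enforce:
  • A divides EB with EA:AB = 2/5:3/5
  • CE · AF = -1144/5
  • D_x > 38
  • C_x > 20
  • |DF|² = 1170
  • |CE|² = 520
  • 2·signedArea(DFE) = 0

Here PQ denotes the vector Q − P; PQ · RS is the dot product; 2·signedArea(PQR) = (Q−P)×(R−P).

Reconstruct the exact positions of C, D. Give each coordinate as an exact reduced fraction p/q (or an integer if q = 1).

C = (21, -5)
D = (39, -19)

1. C_x = 21  [line -69/5·x + -7/5·y + 1414/5 = 0 ∩ |CE|² = 520]
2. C_y = -5  [line -69/5·x + -7/5·y + 1414/5 = 0 ∩ |CE|² = 520]
   → C = (21, -5)
3. D_x = 39  [line -7·x + -9·y + 102 = 0 ∩ |DF|² = 1170]
4. D_y = -19  [line -7·x + -9·y + 102 = 0 ∩ |DF|² = 1170]
   → D = (39, -19)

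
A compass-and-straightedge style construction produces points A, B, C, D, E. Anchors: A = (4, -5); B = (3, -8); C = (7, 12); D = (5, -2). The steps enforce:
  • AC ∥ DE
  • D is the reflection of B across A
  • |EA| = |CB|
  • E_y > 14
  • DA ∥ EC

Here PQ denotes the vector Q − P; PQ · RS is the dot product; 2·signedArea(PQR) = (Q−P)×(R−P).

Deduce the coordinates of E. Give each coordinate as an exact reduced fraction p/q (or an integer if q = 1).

E = (8, 15)

1. E_x = 8  [DA ∥ EC ∩ AC ∥ DE]
2. E_y = 15  [DA ∥ EC ∩ AC ∥ DE]
   → E = (8, 15)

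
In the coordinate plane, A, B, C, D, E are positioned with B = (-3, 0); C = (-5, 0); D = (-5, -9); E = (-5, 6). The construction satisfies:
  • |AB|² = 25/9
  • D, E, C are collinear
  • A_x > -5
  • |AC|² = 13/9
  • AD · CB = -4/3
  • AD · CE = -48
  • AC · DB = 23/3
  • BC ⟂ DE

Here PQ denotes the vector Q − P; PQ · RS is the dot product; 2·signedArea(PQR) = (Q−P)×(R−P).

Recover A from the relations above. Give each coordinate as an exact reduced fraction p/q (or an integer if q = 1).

1. A_x = -13/3  [AC · DB = 23/3 ∩ AD · CE = -48]
2. A_y = -1  [AC · DB = 23/3 ∩ AD · CE = -48]
   → A = (-13/3, -1)

A = (-13/3, -1)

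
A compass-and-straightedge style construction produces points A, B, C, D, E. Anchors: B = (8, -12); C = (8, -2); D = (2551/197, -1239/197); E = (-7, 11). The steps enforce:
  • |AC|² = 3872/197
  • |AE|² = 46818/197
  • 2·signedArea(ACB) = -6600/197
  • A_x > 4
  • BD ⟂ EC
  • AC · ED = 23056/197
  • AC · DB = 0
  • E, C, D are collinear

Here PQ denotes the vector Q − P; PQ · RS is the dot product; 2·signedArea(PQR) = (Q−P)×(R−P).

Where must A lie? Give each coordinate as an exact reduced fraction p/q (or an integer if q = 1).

1. A_x = 916/197  [AC · DB = 0 ∩ AC · ED = 23056/197]
2. A_y = 178/197  [AC · DB = 0 ∩ AC · ED = 23056/197]
   → A = (916/197, 178/197)

A = (916/197, 178/197)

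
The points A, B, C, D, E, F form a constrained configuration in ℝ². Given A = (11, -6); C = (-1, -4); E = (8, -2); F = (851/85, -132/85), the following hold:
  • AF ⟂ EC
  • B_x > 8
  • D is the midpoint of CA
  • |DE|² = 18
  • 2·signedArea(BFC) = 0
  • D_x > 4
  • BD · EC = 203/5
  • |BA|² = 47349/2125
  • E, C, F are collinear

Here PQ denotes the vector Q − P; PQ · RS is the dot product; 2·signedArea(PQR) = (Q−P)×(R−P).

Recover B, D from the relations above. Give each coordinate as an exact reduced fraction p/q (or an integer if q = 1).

B = (3742/425, -774/425)
D = (5, -5)

1. D_x = 5  [D is the midpoint of CA]
2. D_y = -5  [D is the midpoint of CA]
   → D = (5, -5)
3. B_x = 3742/425  [2·signedArea(BFC) = 0 ∩ BD · EC = 203/5]
4. B_y = -774/425  [2·signedArea(BFC) = 0 ∩ BD · EC = 203/5]
   → B = (3742/425, -774/425)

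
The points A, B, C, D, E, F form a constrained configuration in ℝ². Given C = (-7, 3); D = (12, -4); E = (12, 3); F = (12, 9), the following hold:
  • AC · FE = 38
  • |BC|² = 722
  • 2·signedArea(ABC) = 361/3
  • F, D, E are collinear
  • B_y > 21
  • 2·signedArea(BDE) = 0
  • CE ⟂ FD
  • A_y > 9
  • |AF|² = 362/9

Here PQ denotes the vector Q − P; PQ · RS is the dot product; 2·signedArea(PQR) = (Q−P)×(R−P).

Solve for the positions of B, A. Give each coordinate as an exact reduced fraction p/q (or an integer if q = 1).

1. B_x = 12  [2·signedArea(BDE) = 0]
2. B_y = 22  [|BC|² = 722]
   → B = (12, 22)
3. A_x = 17/3  [2·signedArea(ABC) = 361/3 ∩ AC · FE = 38]
4. A_y = 28/3  [2·signedArea(ABC) = 361/3 ∩ AC · FE = 38]
   → A = (17/3, 28/3)

A = (17/3, 28/3)
B = (12, 22)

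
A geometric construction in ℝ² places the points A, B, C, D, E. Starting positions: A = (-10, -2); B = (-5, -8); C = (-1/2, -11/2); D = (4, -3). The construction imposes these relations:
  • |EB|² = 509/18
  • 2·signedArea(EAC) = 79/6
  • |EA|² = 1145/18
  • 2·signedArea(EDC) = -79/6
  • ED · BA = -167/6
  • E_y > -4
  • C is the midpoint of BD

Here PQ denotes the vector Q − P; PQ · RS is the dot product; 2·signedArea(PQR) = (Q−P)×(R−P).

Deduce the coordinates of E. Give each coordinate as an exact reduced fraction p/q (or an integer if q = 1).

E = (-13/6, -7/2)

1. E_x = -13/6  [2·signedArea(EAC) = 79/6 ∩ 2·signedArea(EDC) = -79/6]
2. E_y = -7/2  [2·signedArea(EAC) = 79/6 ∩ 2·signedArea(EDC) = -79/6]
   → E = (-13/6, -7/2)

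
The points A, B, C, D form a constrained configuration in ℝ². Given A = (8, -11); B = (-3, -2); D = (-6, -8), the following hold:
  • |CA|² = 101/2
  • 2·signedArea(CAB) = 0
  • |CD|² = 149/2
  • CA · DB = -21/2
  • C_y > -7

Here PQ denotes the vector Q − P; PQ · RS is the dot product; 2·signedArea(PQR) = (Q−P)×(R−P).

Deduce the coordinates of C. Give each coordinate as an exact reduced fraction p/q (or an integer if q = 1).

1. C_x = 5/2  [2·signedArea(CAB) = 0 ∩ CA · DB = -21/2]
2. C_y = -13/2  [2·signedArea(CAB) = 0 ∩ CA · DB = -21/2]
   → C = (5/2, -13/2)

C = (5/2, -13/2)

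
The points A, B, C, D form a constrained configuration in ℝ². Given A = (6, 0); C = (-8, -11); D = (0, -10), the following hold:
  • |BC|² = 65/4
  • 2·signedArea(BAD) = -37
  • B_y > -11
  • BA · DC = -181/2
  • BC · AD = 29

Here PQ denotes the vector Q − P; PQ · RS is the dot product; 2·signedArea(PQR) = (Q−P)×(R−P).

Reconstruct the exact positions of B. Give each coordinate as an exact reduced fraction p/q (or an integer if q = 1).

B = (-4, -21/2)

1. B_x = -4  [2·signedArea(BAD) = -37 ∩ BA · DC = -181/2]
2. B_y = -21/2  [2·signedArea(BAD) = -37 ∩ BA · DC = -181/2]
   → B = (-4, -21/2)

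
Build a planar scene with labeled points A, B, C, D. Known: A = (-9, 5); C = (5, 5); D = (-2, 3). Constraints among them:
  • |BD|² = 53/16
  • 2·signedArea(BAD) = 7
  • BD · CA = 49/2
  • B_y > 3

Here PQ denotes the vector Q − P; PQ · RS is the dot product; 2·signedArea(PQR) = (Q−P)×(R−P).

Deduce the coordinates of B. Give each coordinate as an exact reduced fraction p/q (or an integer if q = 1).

1. B_x = -1/4  [2·signedArea(BAD) = 7 ∩ BD · CA = 49/2]
2. B_y = 7/2  [2·signedArea(BAD) = 7 ∩ BD · CA = 49/2]
   → B = (-1/4, 7/2)

B = (-1/4, 7/2)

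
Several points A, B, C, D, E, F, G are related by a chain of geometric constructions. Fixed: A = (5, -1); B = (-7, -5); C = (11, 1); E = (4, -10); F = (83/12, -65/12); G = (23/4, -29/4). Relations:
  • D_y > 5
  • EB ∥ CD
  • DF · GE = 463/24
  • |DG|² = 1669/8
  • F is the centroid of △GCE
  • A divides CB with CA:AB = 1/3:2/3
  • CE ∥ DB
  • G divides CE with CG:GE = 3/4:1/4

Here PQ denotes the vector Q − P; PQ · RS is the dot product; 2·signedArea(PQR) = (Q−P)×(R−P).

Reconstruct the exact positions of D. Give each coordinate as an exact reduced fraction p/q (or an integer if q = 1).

1. D_x = 0  [CE ∥ DB ∩ EB ∥ CD]
2. D_y = 6  [CE ∥ DB ∩ EB ∥ CD]
   → D = (0, 6)

D = (0, 6)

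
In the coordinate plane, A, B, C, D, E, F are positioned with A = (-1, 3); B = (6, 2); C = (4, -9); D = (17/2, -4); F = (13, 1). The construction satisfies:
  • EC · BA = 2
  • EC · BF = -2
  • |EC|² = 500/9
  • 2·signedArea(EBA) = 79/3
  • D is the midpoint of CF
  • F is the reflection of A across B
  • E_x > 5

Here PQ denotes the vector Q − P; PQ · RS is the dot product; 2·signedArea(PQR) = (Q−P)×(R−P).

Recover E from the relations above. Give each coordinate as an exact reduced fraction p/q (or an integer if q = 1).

E = (16/3, -5/3)

1. E_x = 16/3  [EC · BF = -2 ∩ 2·signedArea(EBA) = 79/3]
2. E_y = -5/3  [EC · BF = -2 ∩ 2·signedArea(EBA) = 79/3]
   → E = (16/3, -5/3)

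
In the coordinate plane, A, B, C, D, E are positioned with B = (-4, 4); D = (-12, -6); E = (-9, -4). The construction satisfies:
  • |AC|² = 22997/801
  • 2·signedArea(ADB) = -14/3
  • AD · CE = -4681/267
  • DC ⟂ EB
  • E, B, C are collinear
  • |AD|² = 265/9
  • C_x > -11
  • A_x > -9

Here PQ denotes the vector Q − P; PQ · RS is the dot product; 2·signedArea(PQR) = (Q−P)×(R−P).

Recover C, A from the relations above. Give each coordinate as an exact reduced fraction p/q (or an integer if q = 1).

A = (-25/3, -2)
C = (-956/89, -604/89)

1. C_x = -956/89  [E, B, C are collinear ∩ DC ⟂ EB]
2. C_y = -604/89  [E, B, C are collinear ∩ DC ⟂ EB]
   → C = (-956/89, -604/89)
3. A_x = -25/3  [AD · CE = -4681/267 ∩ 2·signedArea(ADB) = -14/3]
4. A_y = -2  [AD · CE = -4681/267 ∩ 2·signedArea(ADB) = -14/3]
   → A = (-25/3, -2)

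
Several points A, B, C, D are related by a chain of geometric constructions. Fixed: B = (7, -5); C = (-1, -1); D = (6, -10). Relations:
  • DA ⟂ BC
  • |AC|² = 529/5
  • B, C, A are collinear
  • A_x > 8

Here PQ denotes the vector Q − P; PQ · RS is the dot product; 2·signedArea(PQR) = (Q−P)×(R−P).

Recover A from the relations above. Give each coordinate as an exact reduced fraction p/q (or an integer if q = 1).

A = (41/5, -28/5)

1. A_x = 41/5  [B, C, A are collinear ∩ DA ⟂ BC]
2. A_y = -28/5  [B, C, A are collinear ∩ DA ⟂ BC]
   → A = (41/5, -28/5)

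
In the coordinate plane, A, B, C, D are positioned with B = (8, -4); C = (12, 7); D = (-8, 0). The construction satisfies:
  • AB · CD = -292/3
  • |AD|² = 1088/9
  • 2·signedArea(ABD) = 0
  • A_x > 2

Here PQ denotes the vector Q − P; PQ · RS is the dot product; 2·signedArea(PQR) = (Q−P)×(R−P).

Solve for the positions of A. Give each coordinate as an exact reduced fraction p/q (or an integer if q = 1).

A = (8/3, -8/3)

1. A_x = 8/3  [2·signedArea(ABD) = 0 ∩ AB · CD = -292/3]
2. A_y = -8/3  [2·signedArea(ABD) = 0 ∩ AB · CD = -292/3]
   → A = (8/3, -8/3)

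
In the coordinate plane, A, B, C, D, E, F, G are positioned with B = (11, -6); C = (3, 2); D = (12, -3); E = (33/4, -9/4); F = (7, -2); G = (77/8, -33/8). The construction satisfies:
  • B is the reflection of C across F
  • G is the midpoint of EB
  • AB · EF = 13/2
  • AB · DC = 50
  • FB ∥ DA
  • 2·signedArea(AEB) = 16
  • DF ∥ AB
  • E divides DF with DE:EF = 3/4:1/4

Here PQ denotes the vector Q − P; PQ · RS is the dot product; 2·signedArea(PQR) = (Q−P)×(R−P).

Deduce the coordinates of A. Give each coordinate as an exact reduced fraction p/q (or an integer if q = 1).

A = (16, -7)

1. A_x = 16  [DF ∥ AB ∩ FB ∥ DA]
2. A_y = -7  [DF ∥ AB ∩ FB ∥ DA]
   → A = (16, -7)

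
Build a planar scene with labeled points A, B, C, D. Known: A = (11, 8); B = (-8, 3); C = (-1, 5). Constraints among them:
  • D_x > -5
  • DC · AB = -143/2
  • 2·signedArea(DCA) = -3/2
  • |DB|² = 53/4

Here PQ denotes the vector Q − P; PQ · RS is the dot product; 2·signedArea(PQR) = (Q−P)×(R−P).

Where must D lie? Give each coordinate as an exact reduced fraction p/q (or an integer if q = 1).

1. D_x = -9/2  [2·signedArea(DCA) = -3/2 ∩ DC · AB = -143/2]
2. D_y = 4  [2·signedArea(DCA) = -3/2 ∩ DC · AB = -143/2]
   → D = (-9/2, 4)

D = (-9/2, 4)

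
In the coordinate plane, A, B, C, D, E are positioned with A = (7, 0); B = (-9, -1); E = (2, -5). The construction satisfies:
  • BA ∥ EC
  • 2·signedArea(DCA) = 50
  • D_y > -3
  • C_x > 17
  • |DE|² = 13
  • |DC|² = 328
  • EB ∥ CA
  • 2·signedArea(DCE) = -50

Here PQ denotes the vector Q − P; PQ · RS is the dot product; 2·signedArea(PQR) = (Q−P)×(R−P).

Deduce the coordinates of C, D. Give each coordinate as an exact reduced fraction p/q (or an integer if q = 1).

C = (18, -4)
D = (0, -2)

1. C_x = 18  [EB ∥ CA ∩ BA ∥ EC]
2. C_y = -4  [EB ∥ CA ∩ BA ∥ EC]
   → C = (18, -4)
3. D_x = 0  [2·signedArea(DCE) = -50 ∩ 2·signedArea(DCA) = 50]
4. D_y = -2  [2·signedArea(DCE) = -50 ∩ 2·signedArea(DCA) = 50]
   → D = (0, -2)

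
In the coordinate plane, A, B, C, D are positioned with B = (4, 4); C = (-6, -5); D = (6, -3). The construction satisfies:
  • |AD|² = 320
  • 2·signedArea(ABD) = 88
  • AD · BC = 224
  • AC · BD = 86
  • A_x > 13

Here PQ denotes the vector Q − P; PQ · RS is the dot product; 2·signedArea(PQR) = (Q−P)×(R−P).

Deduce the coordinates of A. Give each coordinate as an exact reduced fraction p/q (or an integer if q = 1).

A = (14, 13)

1. A_x = 14  [AC · BD = 86 ∩ 2·signedArea(ABD) = 88]
2. A_y = 13  [AC · BD = 86 ∩ 2·signedArea(ABD) = 88]
   → A = (14, 13)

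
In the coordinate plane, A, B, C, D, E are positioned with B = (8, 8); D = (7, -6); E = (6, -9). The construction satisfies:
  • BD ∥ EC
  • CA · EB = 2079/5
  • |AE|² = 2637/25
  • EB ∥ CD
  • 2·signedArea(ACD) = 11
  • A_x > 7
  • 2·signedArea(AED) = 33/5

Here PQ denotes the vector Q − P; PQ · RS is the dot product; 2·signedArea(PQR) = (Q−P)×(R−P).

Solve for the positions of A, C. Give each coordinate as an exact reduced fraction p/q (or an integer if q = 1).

1. A_x = 36/5  [line -3·x + 1·y + 102/5 = 0 ∩ |AE|² = 2637/25]
2. A_y = 6/5  [line -3·x + 1·y + 102/5 = 0 ∩ |AE|² = 2637/25]
   → A = (36/5, 6/5)
3. C_x = 5  [EB ∥ CD ∩ BD ∥ EC]
4. C_y = -23  [EB ∥ CD ∩ BD ∥ EC]
   → C = (5, -23)

A = (36/5, 6/5)
C = (5, -23)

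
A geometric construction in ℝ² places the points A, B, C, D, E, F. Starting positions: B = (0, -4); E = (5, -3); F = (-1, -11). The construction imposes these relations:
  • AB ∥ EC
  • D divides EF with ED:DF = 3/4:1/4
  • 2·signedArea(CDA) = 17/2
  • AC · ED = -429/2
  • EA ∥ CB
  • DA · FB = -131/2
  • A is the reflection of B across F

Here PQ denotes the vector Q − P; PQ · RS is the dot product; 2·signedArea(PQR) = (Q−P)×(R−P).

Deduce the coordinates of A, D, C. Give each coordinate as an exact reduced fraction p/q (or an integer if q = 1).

1. A_x = -2  [A is the reflection of B across F]
2. A_y = -18  [A is the reflection of B across F]
   → A = (-2, -18)
3. D_x = 1/2  [D divides EF with ED:DF = 3/4:1/4]
4. D_y = -9  [D divides EF with ED:DF = 3/4:1/4]
   → D = (1/2, -9)
5. C_x = 7  [EA ∥ CB ∩ AB ∥ EC]
6. C_y = 11  [EA ∥ CB ∩ AB ∥ EC]
   → C = (7, 11)

A = (-2, -18)
C = (7, 11)
D = (1/2, -9)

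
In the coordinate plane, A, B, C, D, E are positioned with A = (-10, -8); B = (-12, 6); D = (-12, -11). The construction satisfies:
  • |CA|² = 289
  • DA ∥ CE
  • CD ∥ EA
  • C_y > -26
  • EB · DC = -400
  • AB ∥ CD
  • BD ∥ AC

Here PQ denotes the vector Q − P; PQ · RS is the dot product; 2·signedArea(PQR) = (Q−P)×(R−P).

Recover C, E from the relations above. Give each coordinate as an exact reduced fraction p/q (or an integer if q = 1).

1. C_x = -10  [AB ∥ CD ∩ BD ∥ AC]
2. C_y = -25  [AB ∥ CD ∩ BD ∥ AC]
   → C = (-10, -25)
3. E_x = -8  [CD ∥ EA ∩ DA ∥ CE]
4. E_y = -22  [CD ∥ EA ∩ DA ∥ CE]
   → E = (-8, -22)

C = (-10, -25)
E = (-8, -22)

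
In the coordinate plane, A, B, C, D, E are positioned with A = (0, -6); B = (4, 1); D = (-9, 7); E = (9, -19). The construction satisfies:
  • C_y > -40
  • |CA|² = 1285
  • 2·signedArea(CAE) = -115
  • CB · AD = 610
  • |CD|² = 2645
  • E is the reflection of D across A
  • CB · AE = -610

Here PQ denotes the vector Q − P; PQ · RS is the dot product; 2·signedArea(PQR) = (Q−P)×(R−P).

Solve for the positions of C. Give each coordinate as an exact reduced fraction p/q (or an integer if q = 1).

1. C_x = 14  [CB · AD = 610 ∩ 2·signedArea(CAE) = -115]
2. C_y = -39  [CB · AD = 610 ∩ 2·signedArea(CAE) = -115]
   → C = (14, -39)

C = (14, -39)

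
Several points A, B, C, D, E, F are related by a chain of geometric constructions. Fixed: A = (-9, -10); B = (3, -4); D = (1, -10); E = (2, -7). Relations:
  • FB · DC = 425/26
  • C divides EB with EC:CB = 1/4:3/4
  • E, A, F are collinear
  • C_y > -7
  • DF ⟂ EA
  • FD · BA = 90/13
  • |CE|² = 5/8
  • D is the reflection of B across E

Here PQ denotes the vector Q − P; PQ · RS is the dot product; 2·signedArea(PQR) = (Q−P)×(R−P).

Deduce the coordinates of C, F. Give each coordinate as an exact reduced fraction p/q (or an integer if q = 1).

1. C_x = 9/4  [C divides EB with EC:CB = 1/4:3/4]
2. C_y = -25/4  [C divides EB with EC:CB = 1/4:3/4]
   → C = (9/4, -25/4)
3. F_x = 4/13  [E, A, F are collinear ∩ DF ⟂ EA]
4. F_y = -97/13  [E, A, F are collinear ∩ DF ⟂ EA]
   → F = (4/13, -97/13)

C = (9/4, -25/4)
F = (4/13, -97/13)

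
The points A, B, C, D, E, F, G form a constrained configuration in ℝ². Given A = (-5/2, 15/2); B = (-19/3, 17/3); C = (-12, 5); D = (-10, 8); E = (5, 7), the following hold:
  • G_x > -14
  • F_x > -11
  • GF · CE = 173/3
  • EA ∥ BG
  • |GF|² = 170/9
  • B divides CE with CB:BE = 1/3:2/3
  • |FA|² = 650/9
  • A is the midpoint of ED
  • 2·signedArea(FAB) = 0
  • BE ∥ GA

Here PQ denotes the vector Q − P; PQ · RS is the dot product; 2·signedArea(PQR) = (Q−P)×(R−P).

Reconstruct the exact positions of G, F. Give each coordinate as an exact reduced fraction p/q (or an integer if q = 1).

1. G_x = -83/6  [BE ∥ GA ∩ EA ∥ BG]
2. G_y = 37/6  [BE ∥ GA ∩ EA ∥ BG]
   → G = (-83/6, 37/6)
3. F_x = -61/6  [2·signedArea(FAB) = 0 ∩ GF · CE = 173/3]
4. F_y = 23/6  [2·signedArea(FAB) = 0 ∩ GF · CE = 173/3]
   → F = (-61/6, 23/6)

F = (-61/6, 23/6)
G = (-83/6, 37/6)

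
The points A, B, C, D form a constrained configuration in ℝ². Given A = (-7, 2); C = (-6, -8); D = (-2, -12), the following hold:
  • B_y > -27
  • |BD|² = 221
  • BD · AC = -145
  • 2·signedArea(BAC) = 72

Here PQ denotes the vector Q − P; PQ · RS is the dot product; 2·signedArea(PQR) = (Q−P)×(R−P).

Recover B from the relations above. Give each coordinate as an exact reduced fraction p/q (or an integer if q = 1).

1. B_x = 3  [2·signedArea(BAC) = 72 ∩ BD · AC = -145]
2. B_y = -26  [2·signedArea(BAC) = 72 ∩ BD · AC = -145]
   → B = (3, -26)

B = (3, -26)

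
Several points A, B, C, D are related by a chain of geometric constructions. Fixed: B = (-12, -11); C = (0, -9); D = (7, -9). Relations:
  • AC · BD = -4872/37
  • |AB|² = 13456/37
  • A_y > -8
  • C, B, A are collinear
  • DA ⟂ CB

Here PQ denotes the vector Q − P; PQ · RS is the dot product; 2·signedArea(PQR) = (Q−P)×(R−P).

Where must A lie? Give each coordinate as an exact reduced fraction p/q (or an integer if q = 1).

1. A_x = 252/37  [C, B, A are collinear ∩ DA ⟂ CB]
2. A_y = -291/37  [C, B, A are collinear ∩ DA ⟂ CB]
   → A = (252/37, -291/37)

A = (252/37, -291/37)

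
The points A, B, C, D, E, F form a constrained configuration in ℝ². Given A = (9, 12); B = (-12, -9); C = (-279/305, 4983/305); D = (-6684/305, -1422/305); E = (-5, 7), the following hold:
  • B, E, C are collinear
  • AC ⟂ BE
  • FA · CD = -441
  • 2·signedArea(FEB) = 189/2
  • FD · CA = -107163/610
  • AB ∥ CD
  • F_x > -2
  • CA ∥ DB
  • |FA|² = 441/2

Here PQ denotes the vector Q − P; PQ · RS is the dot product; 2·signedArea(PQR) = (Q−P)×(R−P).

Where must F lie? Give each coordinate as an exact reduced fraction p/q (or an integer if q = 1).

F = (-3/2, 3/2)

1. F_x = -3/2  [FA · CD = -441 ∩ 2·signedArea(FEB) = 189/2]
2. F_y = 3/2  [FA · CD = -441 ∩ 2·signedArea(FEB) = 189/2]
   → F = (-3/2, 3/2)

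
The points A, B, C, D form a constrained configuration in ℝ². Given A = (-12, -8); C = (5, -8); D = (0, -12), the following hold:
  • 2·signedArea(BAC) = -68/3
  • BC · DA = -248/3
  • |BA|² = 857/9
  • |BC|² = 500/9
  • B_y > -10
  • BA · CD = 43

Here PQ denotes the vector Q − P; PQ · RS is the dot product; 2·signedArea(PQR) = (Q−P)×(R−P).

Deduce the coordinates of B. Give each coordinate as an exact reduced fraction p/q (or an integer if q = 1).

B = (-7/3, -28/3)

1. B_x = -7/3  [BA · CD = 43 ∩ 2·signedArea(BAC) = -68/3]
2. B_y = -28/3  [BA · CD = 43 ∩ 2·signedArea(BAC) = -68/3]
   → B = (-7/3, -28/3)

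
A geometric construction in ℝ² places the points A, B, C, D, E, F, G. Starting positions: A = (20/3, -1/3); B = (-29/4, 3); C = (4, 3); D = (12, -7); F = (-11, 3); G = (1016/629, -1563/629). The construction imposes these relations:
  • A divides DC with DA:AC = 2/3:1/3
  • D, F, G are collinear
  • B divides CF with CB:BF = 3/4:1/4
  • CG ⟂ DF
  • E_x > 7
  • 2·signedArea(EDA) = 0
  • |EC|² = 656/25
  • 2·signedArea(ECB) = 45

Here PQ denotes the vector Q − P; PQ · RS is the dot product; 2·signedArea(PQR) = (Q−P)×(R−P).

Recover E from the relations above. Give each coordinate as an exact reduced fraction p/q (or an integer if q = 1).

E = (36/5, -1)

1. E_x = 36/5  [2·signedArea(EDA) = 0 ∩ 2·signedArea(ECB) = 45]
2. E_y = -1  [2·signedArea(EDA) = 0 ∩ 2·signedArea(ECB) = 45]
   → E = (36/5, -1)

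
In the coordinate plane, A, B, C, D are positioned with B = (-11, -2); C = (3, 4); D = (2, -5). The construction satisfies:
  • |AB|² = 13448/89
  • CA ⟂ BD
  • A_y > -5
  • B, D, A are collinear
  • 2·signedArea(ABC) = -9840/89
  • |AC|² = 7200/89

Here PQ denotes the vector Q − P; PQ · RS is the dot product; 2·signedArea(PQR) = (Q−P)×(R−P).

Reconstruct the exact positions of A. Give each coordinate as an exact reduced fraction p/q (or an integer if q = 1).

A = (87/89, -424/89)

1. A_x = 87/89  [B, D, A are collinear ∩ CA ⟂ BD]
2. A_y = -424/89  [B, D, A are collinear ∩ CA ⟂ BD]
   → A = (87/89, -424/89)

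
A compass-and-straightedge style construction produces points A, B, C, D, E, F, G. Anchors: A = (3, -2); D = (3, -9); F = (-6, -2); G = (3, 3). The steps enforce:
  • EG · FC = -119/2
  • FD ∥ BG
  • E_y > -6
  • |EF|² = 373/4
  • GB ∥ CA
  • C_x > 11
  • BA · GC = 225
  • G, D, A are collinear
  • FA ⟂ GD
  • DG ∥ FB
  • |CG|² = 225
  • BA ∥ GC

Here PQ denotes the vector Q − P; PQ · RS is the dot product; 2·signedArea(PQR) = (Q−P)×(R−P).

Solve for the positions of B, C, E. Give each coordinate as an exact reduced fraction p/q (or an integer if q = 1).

B = (-6, 10)
C = (12, -9)
E = (3, -11/2)

1. B_x = -6  [FD ∥ BG ∩ DG ∥ FB]
2. B_y = 10  [FD ∥ BG ∩ DG ∥ FB]
   → B = (-6, 10)
3. C_x = 12  [GB ∥ CA ∩ BA ∥ GC]
4. C_y = -9  [GB ∥ CA ∩ BA ∥ GC]
   → C = (12, -9)
5. E_x = 3  [line -18·x + 7·y + 185/2 = 0 ∩ |EF|² = 373/4]
6. E_y = -11/2  [line -18·x + 7·y + 185/2 = 0 ∩ |EF|² = 373/4]
   → E = (3, -11/2)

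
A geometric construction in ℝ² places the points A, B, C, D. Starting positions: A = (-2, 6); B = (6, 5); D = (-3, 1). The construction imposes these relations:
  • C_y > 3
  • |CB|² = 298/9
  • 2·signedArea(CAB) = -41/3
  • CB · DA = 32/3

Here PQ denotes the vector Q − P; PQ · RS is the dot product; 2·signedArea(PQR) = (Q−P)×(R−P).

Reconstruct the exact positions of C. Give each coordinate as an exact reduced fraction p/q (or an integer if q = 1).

1. C_x = 1/3  [CB · DA = 32/3 ∩ 2·signedArea(CAB) = -41/3]
2. C_y = 4  [CB · DA = 32/3 ∩ 2·signedArea(CAB) = -41/3]
   → C = (1/3, 4)

C = (1/3, 4)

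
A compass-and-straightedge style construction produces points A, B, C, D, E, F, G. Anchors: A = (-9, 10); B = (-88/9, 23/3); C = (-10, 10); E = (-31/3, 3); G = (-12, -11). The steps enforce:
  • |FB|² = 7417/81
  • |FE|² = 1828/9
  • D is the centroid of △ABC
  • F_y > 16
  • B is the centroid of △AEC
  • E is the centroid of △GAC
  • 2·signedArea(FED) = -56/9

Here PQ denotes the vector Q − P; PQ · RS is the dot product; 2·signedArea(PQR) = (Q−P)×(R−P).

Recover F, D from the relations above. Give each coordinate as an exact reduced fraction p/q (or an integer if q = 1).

D = (-259/27, 83/9)
F = (-23/3, 17)

1. D_x = -259/27  [D is the centroid of △ABC]
2. D_y = 83/9  [D is the centroid of △ABC]
   → D = (-259/27, 83/9)
3. F_x = -23/3  [line -56/9·x + 20/27·y + -1628/27 = 0 ∩ |FB|² = 7417/81]
4. F_y = 17  [line -56/9·x + 20/27·y + -1628/27 = 0 ∩ |FB|² = 7417/81]
   → F = (-23/3, 17)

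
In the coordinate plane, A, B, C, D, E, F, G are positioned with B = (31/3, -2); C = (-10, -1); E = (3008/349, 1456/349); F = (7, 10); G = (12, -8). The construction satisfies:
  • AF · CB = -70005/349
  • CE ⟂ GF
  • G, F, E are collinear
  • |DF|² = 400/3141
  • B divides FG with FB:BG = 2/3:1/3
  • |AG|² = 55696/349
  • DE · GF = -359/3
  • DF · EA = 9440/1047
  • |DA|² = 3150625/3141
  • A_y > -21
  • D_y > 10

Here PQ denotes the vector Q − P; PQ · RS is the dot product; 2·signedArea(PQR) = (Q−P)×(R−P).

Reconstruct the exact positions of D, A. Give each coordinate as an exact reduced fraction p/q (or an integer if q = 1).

A = (5368/349, -7040/349)
D = (7229/1047, 3610/349)

1. D_x = 7229/1047  [line 5·x + -18·y + 455/3 = 0 ∩ |DF|² = 400/3141]
2. D_y = 3610/349  [line 5·x + -18·y + 455/3 = 0 ∩ |DF|² = 400/3141]
   → D = (7229/1047, 3610/349)
3. A_x = 5368/349  [AF · CB = -70005/349 ∩ DF · EA = 9440/1047]
4. A_y = -7040/349  [AF · CB = -70005/349 ∩ DF · EA = 9440/1047]
   → A = (5368/349, -7040/349)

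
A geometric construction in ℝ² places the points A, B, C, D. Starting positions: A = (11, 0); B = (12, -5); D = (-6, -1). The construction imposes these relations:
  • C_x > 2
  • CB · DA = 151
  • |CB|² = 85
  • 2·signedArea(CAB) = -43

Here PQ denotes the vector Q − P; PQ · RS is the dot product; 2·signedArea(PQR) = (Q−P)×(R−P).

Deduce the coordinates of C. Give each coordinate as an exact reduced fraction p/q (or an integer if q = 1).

C = (3, -3)

1. C_x = 3  [2·signedArea(CAB) = -43 ∩ CB · DA = 151]
2. C_y = -3  [2·signedArea(CAB) = -43 ∩ CB · DA = 151]
   → C = (3, -3)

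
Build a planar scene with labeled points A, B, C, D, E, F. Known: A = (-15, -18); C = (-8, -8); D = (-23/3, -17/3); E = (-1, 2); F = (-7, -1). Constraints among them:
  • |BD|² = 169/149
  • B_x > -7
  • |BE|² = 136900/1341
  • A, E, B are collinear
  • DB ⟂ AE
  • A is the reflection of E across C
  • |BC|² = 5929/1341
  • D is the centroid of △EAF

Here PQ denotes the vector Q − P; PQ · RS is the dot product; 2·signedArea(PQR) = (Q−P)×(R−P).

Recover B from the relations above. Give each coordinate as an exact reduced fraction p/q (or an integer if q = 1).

1. B_x = -3037/447  [A, E, B are collinear ∩ DB ⟂ AE]
2. B_y = -2806/447  [A, E, B are collinear ∩ DB ⟂ AE]
   → B = (-3037/447, -2806/447)

B = (-3037/447, -2806/447)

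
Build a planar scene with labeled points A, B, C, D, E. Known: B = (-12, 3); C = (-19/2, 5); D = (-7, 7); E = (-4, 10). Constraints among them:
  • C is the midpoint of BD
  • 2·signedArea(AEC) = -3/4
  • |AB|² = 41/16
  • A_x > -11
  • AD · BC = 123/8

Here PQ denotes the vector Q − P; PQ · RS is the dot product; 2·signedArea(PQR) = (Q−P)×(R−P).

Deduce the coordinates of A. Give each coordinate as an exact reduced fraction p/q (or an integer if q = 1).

A = (-43/4, 4)

1. A_x = -43/4  [AD · BC = 123/8 ∩ 2·signedArea(AEC) = -3/4]
2. A_y = 4  [AD · BC = 123/8 ∩ 2·signedArea(AEC) = -3/4]
   → A = (-43/4, 4)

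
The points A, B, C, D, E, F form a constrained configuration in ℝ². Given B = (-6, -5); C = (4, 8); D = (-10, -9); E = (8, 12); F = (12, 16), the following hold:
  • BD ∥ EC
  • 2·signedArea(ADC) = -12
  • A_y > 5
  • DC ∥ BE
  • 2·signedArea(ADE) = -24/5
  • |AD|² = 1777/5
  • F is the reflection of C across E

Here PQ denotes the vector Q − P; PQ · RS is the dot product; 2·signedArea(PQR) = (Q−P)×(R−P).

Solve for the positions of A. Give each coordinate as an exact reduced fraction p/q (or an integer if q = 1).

1. A_x = 12/5  [2·signedArea(ADC) = -12 ∩ 2·signedArea(ADE) = -24/5]
2. A_y = 26/5  [2·signedArea(ADC) = -12 ∩ 2·signedArea(ADE) = -24/5]
   → A = (12/5, 26/5)

A = (12/5, 26/5)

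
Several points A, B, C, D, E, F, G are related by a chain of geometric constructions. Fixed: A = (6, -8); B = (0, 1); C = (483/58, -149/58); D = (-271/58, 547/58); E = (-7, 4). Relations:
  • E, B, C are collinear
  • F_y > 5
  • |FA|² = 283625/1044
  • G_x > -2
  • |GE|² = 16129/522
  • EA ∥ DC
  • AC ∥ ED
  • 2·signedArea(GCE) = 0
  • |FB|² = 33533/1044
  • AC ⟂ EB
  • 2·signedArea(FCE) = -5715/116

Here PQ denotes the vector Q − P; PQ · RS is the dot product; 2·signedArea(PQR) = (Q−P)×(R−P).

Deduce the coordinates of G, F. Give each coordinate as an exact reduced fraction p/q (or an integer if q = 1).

1. G_x = -329/174  [line -381/58·x + -889/58·y + 889/58 = 0 ∩ |GE|² = 16129/522]
2. G_y = 105/58  [line -381/58·x + -889/58·y + 889/58 = 0 ∩ |GE|² = 16129/522]
   → G = (-329/174, 105/58)
3. F_x = -571/174  [line -381/58·x + -889/58·y + 7493/116 = 0 ∩ |FB|² = 33533/1044]
4. F_y = 163/29  [line -381/58·x + -889/58·y + 7493/116 = 0 ∩ |FB|² = 33533/1044]
   → F = (-571/174, 163/29)

F = (-571/174, 163/29)
G = (-329/174, 105/58)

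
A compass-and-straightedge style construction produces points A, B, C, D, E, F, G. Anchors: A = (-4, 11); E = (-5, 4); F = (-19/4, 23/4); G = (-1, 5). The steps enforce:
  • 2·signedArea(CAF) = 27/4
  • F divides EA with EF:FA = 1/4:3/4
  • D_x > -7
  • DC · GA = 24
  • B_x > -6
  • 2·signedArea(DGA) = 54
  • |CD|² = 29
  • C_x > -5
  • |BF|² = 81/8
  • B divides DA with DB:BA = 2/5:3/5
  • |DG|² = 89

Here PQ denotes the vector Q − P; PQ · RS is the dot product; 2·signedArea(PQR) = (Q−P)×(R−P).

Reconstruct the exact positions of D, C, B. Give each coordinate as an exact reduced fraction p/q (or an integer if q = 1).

B = (-26/5, 13/5)
C = (-4, 2)
D = (-6, -3)

1. D_x = -6  [line -6·x + -3·y + -45 = 0 ∩ |DG|² = 89]
2. D_y = -3  [line -6·x + -3·y + -45 = 0 ∩ |DG|² = 89]
   → D = (-6, -3)
3. C_x = -4  [2·signedArea(CAF) = 27/4 ∩ DC · GA = 24]
4. C_y = 2  [2·signedArea(CAF) = 27/4 ∩ DC · GA = 24]
   → C = (-4, 2)
5. B_x = -26/5  [B divides DA with DB:BA = 2/5:3/5]
6. B_y = 13/5  [B divides DA with DB:BA = 2/5:3/5]
   → B = (-26/5, 13/5)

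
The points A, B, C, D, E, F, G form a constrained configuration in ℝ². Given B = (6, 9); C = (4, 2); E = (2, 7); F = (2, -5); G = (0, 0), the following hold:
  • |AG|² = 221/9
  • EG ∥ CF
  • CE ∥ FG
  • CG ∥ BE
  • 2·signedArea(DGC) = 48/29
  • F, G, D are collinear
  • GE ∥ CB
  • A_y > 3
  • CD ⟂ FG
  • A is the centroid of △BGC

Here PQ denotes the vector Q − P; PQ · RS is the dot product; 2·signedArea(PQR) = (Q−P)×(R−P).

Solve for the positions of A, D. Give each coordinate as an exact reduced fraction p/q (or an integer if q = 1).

1. A_x = 10/3  [A is the centroid of △BGC]
2. A_y = 11/3  [A is the centroid of △BGC]
   → A = (10/3, 11/3)
3. D_x = -4/29  [F, G, D are collinear ∩ CD ⟂ FG]
4. D_y = 10/29  [F, G, D are collinear ∩ CD ⟂ FG]
   → D = (-4/29, 10/29)

A = (10/3, 11/3)
D = (-4/29, 10/29)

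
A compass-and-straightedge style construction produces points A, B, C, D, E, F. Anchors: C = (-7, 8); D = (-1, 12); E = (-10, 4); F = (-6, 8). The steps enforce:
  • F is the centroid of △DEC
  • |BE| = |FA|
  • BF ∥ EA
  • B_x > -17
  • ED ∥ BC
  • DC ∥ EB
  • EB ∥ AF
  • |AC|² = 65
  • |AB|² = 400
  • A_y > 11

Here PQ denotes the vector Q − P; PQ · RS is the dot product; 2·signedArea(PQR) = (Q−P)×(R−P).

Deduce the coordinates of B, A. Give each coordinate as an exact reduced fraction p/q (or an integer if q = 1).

A = (0, 12)
B = (-16, 0)

1. B_x = -16  [ED ∥ BC ∩ DC ∥ EB]
2. B_y = 0  [ED ∥ BC ∩ DC ∥ EB]
   → B = (-16, 0)
3. A_x = 0  [EB ∥ AF ∩ BF ∥ EA]
4. A_y = 12  [EB ∥ AF ∩ BF ∥ EA]
   → A = (0, 12)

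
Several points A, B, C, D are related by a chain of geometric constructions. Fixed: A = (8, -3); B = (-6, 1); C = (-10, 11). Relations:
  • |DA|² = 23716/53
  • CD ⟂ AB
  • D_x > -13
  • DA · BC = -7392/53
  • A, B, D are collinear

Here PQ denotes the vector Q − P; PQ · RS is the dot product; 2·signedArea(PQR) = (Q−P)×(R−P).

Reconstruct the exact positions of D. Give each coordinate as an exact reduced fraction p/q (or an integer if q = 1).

D = (-654/53, 149/53)

1. D_x = -654/53  [A, B, D are collinear ∩ CD ⟂ AB]
2. D_y = 149/53  [A, B, D are collinear ∩ CD ⟂ AB]
   → D = (-654/53, 149/53)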